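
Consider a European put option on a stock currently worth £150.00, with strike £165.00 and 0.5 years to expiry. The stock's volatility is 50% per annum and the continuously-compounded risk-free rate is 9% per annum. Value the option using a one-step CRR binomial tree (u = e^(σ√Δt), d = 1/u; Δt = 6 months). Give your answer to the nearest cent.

£29.88

CRR parameters: u = e^(σ√Δt) = e^(0.5·√0.5) = 1.4241, d = 1/u = 0.7022
Per-period rate: rΔt = 0.09·0.5 = 0.045, so R = e^0.045 = 1.0460
Risk-neutral probability p = (e^0.045 − 0.7022)/(1.4241 − 0.7022) = 0.3438/0.7219 = 0.4763
Terminal stock prices: S_u = 213.6, S_d = 105.3
Terminal payoffs (K − S): max(-48.62, 0) = 0, max(59.67, 0) = 59.67
Node 0 (S = 150): V_0 = e^(−0.045)·[0.4763·0.0000 + 0.5237·59.6717] = 29.8763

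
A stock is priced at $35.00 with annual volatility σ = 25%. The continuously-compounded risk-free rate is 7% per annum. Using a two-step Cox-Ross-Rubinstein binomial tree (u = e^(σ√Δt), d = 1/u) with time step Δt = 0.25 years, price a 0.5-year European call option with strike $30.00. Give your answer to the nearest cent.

CRR parameters: u = e^(σ√Δt) = e^(0.25·√0.25) = 1.1331, d = 1/u = 0.8825
Per-period rate: rΔt = 0.07·0.25 = 0.0175, so R = e^0.0175 = 1.0177
Risk-neutral probability p = (e^0.0175 − 0.8825)/(1.1331 − 0.8825) = 0.1352/0.2507 = 0.5392
Terminal stock prices: S_uu = 44.94, S_ud = 35, S_dd = 27.26
Terminal payoffs (S − K): max(14.94, 0) = 14.94, max(5, 0) = 5, max(-2.742, 0) = 0
Node u (S = 39.66): V_u = e^(−0.0175)·[0.5392·14.9409 + 0.4608·5.0000] = 10.1806
Node d (S = 30.89): V_d = e^(−0.0175)·[0.5392·5.0000 + 0.4608·0.0000] = 2.6493
Node 0 (S = 35): V_0 = e^(−0.0175)·[0.5392·10.1806 + 0.4608·2.6493] = 6.5940

$6.59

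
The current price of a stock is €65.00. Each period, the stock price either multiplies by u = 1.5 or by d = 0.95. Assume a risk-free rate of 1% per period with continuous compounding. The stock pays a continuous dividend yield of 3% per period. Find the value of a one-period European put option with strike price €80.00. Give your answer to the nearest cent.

Per-period risk-free factor R = e^0.01 = 1.0101; dividend-adjusted growth = e^(0.01−0.03) = 0.9802.
Risk-neutral probability p = (0.9802 − 0.95)/(1.5 − 0.95) = 0.0302/0.5500 = 0.0549
Terminal stock prices: S_u = 97.5, S_d = 61.75
Terminal payoffs (K − S): max(-17.5, 0) = 0, max(18.25, 0) = 18.25
Node 0 (S = 65): V_0 = e^(−0.01)·[0.0549·0.0000 + 0.9451·18.2500] = 17.0763

€17.08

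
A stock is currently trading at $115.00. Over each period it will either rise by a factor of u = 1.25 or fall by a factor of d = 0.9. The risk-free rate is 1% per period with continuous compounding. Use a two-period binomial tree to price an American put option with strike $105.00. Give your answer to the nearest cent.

$5.46

Risk-neutral probability p = (e^0.01 − 0.9)/(1.25 − 0.9) = 0.1101/0.3500 = 0.3144
Terminal stock prices: S_uu = 179.7, S_ud = 129.4, S_dd = 93.15
Terminal payoffs (K − S): max(-74.69, 0) = 0, max(-24.38, 0) = 0, max(11.85, 0) = 11.85
Node u (S = 143.8): continuation = e^(−0.01)·[0.3144·0.0000 + 0.6856·0.0000] = 0.0000; exercise value = 0.0000 ≤ continuation, so V_u = 0.0000
Node d (S = 103.5): continuation = e^(−0.01)·[0.3144·0.0000 + 0.6856·11.8500] = 8.0432; exercise value = 1.5000 ≤ continuation, so V_d = 8.0432
Node 0 (S = 115): continuation = e^(−0.01)·[0.3144·0.0000 + 0.6856·8.0432] = 5.4593; exercise value = 0.0000 ≤ continuation, so V_0 = 5.4593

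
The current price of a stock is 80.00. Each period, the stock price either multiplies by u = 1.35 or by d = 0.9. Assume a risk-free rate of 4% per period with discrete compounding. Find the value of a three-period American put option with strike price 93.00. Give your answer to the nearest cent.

Risk-neutral probability p = (1 + 0.04 − 0.9)/(1.35 − 0.9) = 0.1400/0.4500 = 0.3111
Terminal stock prices: S_uuu = 196.8, S_uud = 131.2, S_udd = 87.48, S_ddd = 58.32
Terminal payoffs (K − S): max(-103.8, 0) = 0, max(-38.22, 0) = 0, max(5.52, 0) = 5.52, max(34.68, 0) = 34.68
Node uu (S = 145.8): continuation = 1/1.04·[0.3111·0.0000 + 0.6889·0.0000] = 0.0000; exercise value = 0.0000 ≤ continuation, so V_uu = 0.0000
Node ud (S = 97.2): continuation = 1/1.04·[0.3111·0.0000 + 0.6889·5.5200] = 3.6564; exercise value = 0.0000 ≤ continuation, so V_ud = 3.6564
Node dd (S = 64.8): continuation = 1/1.04·[0.3111·5.5200 + 0.6889·34.6800] = 24.6231; exercise value = 28.2000 > continuation, so V_dd = 28.2000 (exercise)
Node u (S = 108): continuation = 1/1.04·[0.3111·0.0000 + 0.6889·3.6564] = 2.4220; exercise value = 0.0000 ≤ continuation, so V_u = 2.4220
Node d (S = 72): continuation = 1/1.04·[0.3111·3.6564 + 0.6889·28.2000] = 19.7733; exercise value = 21.0000 > continuation, so V_d = 21.0000 (exercise)
Node 0 (S = 80): continuation = 1/1.04·[0.3111·2.4220 + 0.6889·21.0000] = 14.6348; exercise value = 13.0000 ≤ continuation, so V_0 = 14.6348

14.63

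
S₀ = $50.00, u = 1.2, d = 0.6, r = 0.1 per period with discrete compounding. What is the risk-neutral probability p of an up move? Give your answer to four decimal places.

p = 0.8333

Risk-neutral probability p = (1 + 0.1 − 0.6)/(1.2 − 0.6) = 0.5000/0.6000 = 0.8333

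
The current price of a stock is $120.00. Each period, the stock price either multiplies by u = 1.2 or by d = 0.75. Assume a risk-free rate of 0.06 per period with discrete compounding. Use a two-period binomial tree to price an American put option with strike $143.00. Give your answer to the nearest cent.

Risk-neutral probability p = (1 + 0.06 − 0.75)/(1.2 − 0.75) = 0.3100/0.4500 = 0.6889
Terminal stock prices: S_uu = 172.8, S_ud = 108, S_dd = 67.5
Terminal payoffs (K − S): max(-29.8, 0) = 0, max(35, 0) = 35, max(75.5, 0) = 75.5
Node u (S = 144): continuation = 1/1.06·[0.6889·0.0000 + 0.3111·35.0000] = 10.2725; exercise value = 0.0000 ≤ continuation, so V_u = 10.2725
Node d (S = 90): continuation = 1/1.06·[0.6889·35.0000 + 0.3111·75.5000] = 44.9057; exercise value = 53.0000 > continuation, so V_d = 53.0000 (exercise)
Node 0 (S = 120): continuation = 1/1.06·[0.6889·10.2725 + 0.3111·53.0000] = 22.2316; exercise value = 23.0000 > continuation, so V_0 = 23.0000 (exercise)

$23.00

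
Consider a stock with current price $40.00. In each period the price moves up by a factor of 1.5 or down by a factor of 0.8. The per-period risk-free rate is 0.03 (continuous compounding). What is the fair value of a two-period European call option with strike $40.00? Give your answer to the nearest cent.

Risk-neutral probability p = (e^0.03 − 0.8)/(1.5 − 0.8) = 0.2305/0.7000 = 0.3292
Terminal stock prices: S_uu = 90, S_ud = 48, S_dd = 25.6
Terminal payoffs (S − K): max(50, 0) = 50, max(8, 0) = 8, max(-14.4, 0) = 0
Node u (S = 60): V_u = e^(−0.03)·[0.3292·50.0000 + 0.6708·8.0000] = 21.1822
Node d (S = 32): V_d = e^(−0.03)·[0.3292·8.0000 + 0.6708·0.0000] = 2.5559
Node 0 (S = 40): V_0 = e^(−0.03)·[0.3292·21.1822 + 0.6708·2.5559] = 8.4313

$8.43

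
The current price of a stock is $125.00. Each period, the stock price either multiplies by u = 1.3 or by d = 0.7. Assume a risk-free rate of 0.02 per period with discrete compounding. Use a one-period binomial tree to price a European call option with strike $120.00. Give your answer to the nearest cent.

Risk-neutral probability p = (1 + 0.02 − 0.7)/(1.3 − 0.7) = 0.3200/0.6000 = 0.5333
Terminal stock prices: S_u = 162.5, S_d = 87.5
Terminal payoffs (S − K): max(42.5, 0) = 42.5, max(-32.5, 0) = 0
Node 0 (S = 125): V_0 = 1/1.02·[0.5333·42.5000 + 0.4667·0.0000] = 22.2222

$22.22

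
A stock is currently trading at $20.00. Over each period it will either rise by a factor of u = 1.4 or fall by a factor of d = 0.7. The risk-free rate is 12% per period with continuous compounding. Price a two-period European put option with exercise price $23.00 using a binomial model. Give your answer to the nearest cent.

Risk-neutral probability p = (e^0.12 − 0.7)/(1.4 − 0.7) = 0.4275/0.7000 = 0.6107
Terminal stock prices: S_uu = 39.2, S_ud = 19.6, S_dd = 9.8
Terminal payoffs (K − S): max(-16.2, 0) = 0, max(3.4, 0) = 3.4, max(13.2, 0) = 13.2
Node u (S = 28): V_u = e^(−0.12)·[0.6107·0.0000 + 0.3893·3.4000] = 1.1739
Node d (S = 14): V_d = e^(−0.12)·[0.6107·3.4000 + 0.3893·13.2000] = 6.3992
Node 0 (S = 20): V_0 = e^(−0.12)·[0.6107·1.1739 + 0.3893·6.3992] = 2.8453

$2.85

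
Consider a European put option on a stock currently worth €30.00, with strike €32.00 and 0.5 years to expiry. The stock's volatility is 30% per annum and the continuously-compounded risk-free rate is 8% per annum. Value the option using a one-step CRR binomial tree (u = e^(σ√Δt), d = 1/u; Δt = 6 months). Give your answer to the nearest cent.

€3.40

CRR parameters: u = e^(σ√Δt) = e^(0.3·√0.5) = 1.2363, d = 1/u = 0.8089
Per-period rate: rΔt = 0.08·0.5 = 0.04, so R = e^0.04 = 1.0408
Risk-neutral probability p = (e^0.04 − 0.8089)/(1.2363 − 0.8089) = 0.2320/0.4275 = 0.5426
Terminal stock prices: S_u = 37.09, S_d = 24.27
Terminal payoffs (K − S): max(-5.089, 0) = 0, max(7.734, 0) = 7.734
Node 0 (S = 30): V_0 = e^(−0.04)·[0.5426·0.0000 + 0.4574·7.7343] = 3.3986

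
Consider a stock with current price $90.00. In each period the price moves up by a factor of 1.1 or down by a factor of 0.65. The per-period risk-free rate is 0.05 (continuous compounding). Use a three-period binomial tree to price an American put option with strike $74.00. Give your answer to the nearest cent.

Risk-neutral probability p = (e^0.05 − 0.65)/(1.1 − 0.65) = 0.4013/0.4500 = 0.8917
Terminal stock prices: S_uuu = 119.8, S_uud = 70.79, S_udd = 41.83, S_ddd = 24.72
Terminal payoffs (K − S): max(-45.79, 0) = 0, max(3.215, 0) = 3.215, max(32.17, 0) = 32.17, max(49.28, 0) = 49.28
Node uu (S = 108.9): continuation = e^(−0.05)·[0.8917·0.0000 + 0.1083·3.2150] = 0.3312; exercise value = 0.0000 ≤ continuation, so V_uu = 0.3312
Node ud (S = 64.35): continuation = e^(−0.05)·[0.8917·3.2150 + 0.1083·32.1725] = 6.0410; exercise value = 9.6500 > continuation, so V_ud = 9.6500 (exercise)
Node dd (S = 38.03): continuation = e^(−0.05)·[0.8917·32.1725 + 0.1083·49.2837] = 32.3660; exercise value = 35.9750 > continuation, so V_dd = 35.9750 (exercise)
Node u (S = 99): continuation = e^(−0.05)·[0.8917·0.3312 + 0.1083·9.6500] = 1.2749; exercise value = 0.0000 ≤ continuation, so V_u = 1.2749
Node d (S = 58.5): continuation = e^(−0.05)·[0.8917·9.6500 + 0.1083·35.9750] = 11.8910; exercise value = 15.5000 > continuation, so V_d = 15.5000 (exercise)
Node 0 (S = 90): continuation = e^(−0.05)·[0.8917·1.2749 + 0.1083·15.5000] = 2.6780; exercise value = 0.0000 ≤ continuation, so V_0 = 2.6780

$2.68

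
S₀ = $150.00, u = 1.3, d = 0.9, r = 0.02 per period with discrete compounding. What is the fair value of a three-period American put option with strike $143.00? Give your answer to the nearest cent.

Risk-neutral probability p = (1 + 0.02 − 0.9)/(1.3 − 0.9) = 0.1200/0.4000 = 0.3000
Terminal stock prices: S_uuu = 329.6, S_uud = 228.2, S_udd = 158, S_ddd = 109.4
Terminal payoffs (K − S): max(-186.6, 0) = 0, max(-85.15, 0) = 0, max(-14.95, 0) = 0, max(33.65, 0) = 33.65
Node uu (S = 253.5): continuation = 1/1.02·[0.3000·0.0000 + 0.7000·0.0000] = 0.0000; exercise value = 0.0000 ≤ continuation, so V_uu = 0.0000
Node ud (S = 175.5): continuation = 1/1.02·[0.3000·0.0000 + 0.7000·0.0000] = 0.0000; exercise value = 0.0000 ≤ continuation, so V_ud = 0.0000
Node dd (S = 121.5): continuation = 1/1.02·[0.3000·0.0000 + 0.7000·33.6500] = 23.0931; exercise value = 21.5000 ≤ continuation, so V_dd = 23.0931
Node u (S = 195): continuation = 1/1.02·[0.3000·0.0000 + 0.7000·0.0000] = 0.0000; exercise value = 0.0000 ≤ continuation, so V_u = 0.0000
Node d (S = 135): continuation = 1/1.02·[0.3000·0.0000 + 0.7000·23.0931] = 15.8482; exercise value = 8.0000 ≤ continuation, so V_d = 15.8482
Node 0 (S = 150): continuation = 1/1.02·[0.3000·0.0000 + 0.7000·15.8482] = 10.8762; exercise value = 0.0000 ≤ continuation, so V_0 = 10.8762

$10.88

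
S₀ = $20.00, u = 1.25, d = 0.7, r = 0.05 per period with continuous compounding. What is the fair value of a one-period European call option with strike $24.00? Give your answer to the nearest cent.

Risk-neutral probability p = (e^0.05 − 0.7)/(1.25 − 0.7) = 0.3513/0.5500 = 0.6387
Terminal stock prices: S_u = 25, S_d = 14
Terminal payoffs (S − K): max(1, 0) = 1, max(-10, 0) = 0
Node 0 (S = 20): V_0 = e^(−0.05)·[0.6387·1.0000 + 0.3613·0.0000] = 0.6075

$0.61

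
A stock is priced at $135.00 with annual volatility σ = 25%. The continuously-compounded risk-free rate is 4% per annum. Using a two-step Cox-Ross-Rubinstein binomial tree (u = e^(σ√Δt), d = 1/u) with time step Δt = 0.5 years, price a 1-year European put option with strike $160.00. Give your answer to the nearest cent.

$26.87

CRR parameters: u = e^(σ√Δt) = e^(0.25·√0.5) = 1.1934, d = 1/u = 0.8380
Per-period rate: rΔt = 0.04·0.5 = 0.02, so R = e^0.02 = 1.0202
Risk-neutral probability p = (e^0.02 − 0.8380)/(1.1934 − 0.8380) = 0.1822/0.3554 = 0.5128
Terminal stock prices: S_uu = 192.3, S_ud = 135, S_dd = 94.8
Terminal payoffs (K − S): max(-32.26, 0) = 0, max(25, 0) = 25, max(65.2, 0) = 65.2
Node u (S = 161.1): V_u = e^(−0.02)·[0.5128·0.0000 + 0.4872·25.0000] = 11.9397
Node d (S = 113.1): V_d = e^(−0.02)·[0.5128·25.0000 + 0.4872·65.2046] = 43.7063
Node 0 (S = 135): V_0 = e^(−0.02)·[0.5128·11.9397 + 0.4872·43.7063] = 26.8747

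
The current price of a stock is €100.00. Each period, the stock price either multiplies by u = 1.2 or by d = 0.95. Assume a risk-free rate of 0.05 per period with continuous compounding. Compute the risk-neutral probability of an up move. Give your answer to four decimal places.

p = 0.4051

Risk-neutral probability p = (e^0.05 − 0.95)/(1.2 − 0.95) = 0.1013/0.2500 = 0.4051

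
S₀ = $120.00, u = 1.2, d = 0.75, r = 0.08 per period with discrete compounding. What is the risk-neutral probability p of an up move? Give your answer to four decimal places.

Risk-neutral probability p = (1 + 0.08 − 0.75)/(1.2 − 0.75) = 0.3300/0.4500 = 0.7333

p = 0.7333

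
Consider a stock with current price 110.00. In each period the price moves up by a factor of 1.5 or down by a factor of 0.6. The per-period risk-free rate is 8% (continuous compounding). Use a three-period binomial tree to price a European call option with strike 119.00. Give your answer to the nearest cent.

Risk-neutral probability p = (e^0.08 − 0.6)/(1.5 − 0.6) = 0.4833/0.9000 = 0.5370
Terminal stock prices: S_uuu = 371.2, S_uud = 148.5, S_udd = 59.4, S_ddd = 23.76
Terminal payoffs (S − K): max(252.2, 0) = 252.2, max(29.5, 0) = 29.5, max(-59.6, 0) = 0, max(-95.24, 0) = 0
Node uu (S = 247.5): V_uu = e^(−0.08)·[0.5370·252.2500 + 0.4630·29.5000] = 137.6492
Node ud (S = 99): V_ud = e^(−0.08)·[0.5370·29.5000 + 0.4630·0.0000] = 14.6232
Node dd (S = 39.6): V_dd = e^(−0.08)·[0.5370·0.0000 + 0.4630·0.0000] = 0.0000
Node u (S = 165): V_u = e^(−0.08)·[0.5370·137.6492 + 0.4630·14.6232] = 74.4829
Node d (S = 66): V_d = e^(−0.08)·[0.5370·14.6232 + 0.4630·0.0000] = 7.2487
Node 0 (S = 110): V_0 = e^(−0.08)·[0.5370·74.4829 + 0.4630·7.2487] = 40.0194

40.02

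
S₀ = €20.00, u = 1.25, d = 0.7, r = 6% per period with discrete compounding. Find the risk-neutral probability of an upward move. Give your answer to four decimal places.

p = 0.6545

Risk-neutral probability p = (1 + 0.06 − 0.7)/(1.25 − 0.7) = 0.3600/0.5500 = 0.6545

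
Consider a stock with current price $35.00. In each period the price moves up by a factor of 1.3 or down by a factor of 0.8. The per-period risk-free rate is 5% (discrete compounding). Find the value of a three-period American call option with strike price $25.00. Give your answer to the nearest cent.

Risk-neutral probability p = (1 + 0.05 − 0.8)/(1.3 − 0.8) = 0.2500/0.5000 = 0.5000
Terminal stock prices: S_uuu = 76.89, S_uud = 47.32, S_udd = 29.12, S_ddd = 17.92
Terminal payoffs (S − K): max(51.89, 0) = 51.89, max(22.32, 0) = 22.32, max(4.12, 0) = 4.12, max(-7.08, 0) = 0
Node uu (S = 59.15): continuation = 1/1.05·[0.5000·51.8950 + 0.5000·22.3200] = 35.3405; exercise value = 34.1500 ≤ continuation, so V_uu = 35.3405
Node ud (S = 36.4): continuation = 1/1.05·[0.5000·22.3200 + 0.5000·4.1200] = 12.5905; exercise value = 11.4000 ≤ continuation, so V_ud = 12.5905
Node dd (S = 22.4): continuation = 1/1.05·[0.5000·4.1200 + 0.5000·0.0000] = 1.9619; exercise value = 0.0000 ≤ continuation, so V_dd = 1.9619
Node u (S = 45.5): continuation = 1/1.05·[0.5000·35.3405 + 0.5000·12.5905] = 22.8243; exercise value = 20.5000 ≤ continuation, so V_u = 22.8243
Node d (S = 28): continuation = 1/1.05·[0.5000·12.5905 + 0.5000·1.9619] = 6.9297; exercise value = 3.0000 ≤ continuation, so V_d = 6.9297
Node 0 (S = 35): continuation = 1/1.05·[0.5000·22.8243 + 0.5000·6.9297] = 14.1686; exercise value = 10.0000 ≤ continuation, so V_0 = 14.1686

$14.17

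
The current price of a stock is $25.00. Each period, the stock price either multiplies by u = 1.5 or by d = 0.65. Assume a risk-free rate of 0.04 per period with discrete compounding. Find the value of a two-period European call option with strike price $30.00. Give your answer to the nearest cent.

Risk-neutral probability p = (1 + 0.04 − 0.65)/(1.5 − 0.65) = 0.3900/0.8500 = 0.4588
Terminal stock prices: S_uu = 56.25, S_ud = 24.38, S_dd = 10.56
Terminal payoffs (S − K): max(26.25, 0) = 26.25, max(-5.625, 0) = 0, max(-19.44, 0) = 0
Node u (S = 37.5): V_u = 1/1.04·[0.4588·26.2500 + 0.5412·0.0000] = 11.5809
Node d (S = 16.25): V_d = 1/1.04·[0.4588·0.0000 + 0.5412·0.0000] = 0.0000
Node 0 (S = 25): V_0 = 1/1.04·[0.4588·11.5809 + 0.5412·0.0000] = 5.1092

$5.11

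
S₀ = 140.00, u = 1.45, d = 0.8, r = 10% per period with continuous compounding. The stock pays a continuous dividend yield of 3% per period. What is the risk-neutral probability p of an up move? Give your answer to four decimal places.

p = 0.4192

Per-period risk-free factor R = e^0.1 = 1.1052; dividend-adjusted growth = e^(0.1−0.03) = 1.0725.
Risk-neutral probability p = (1.0725 − 0.8)/(1.45 − 0.8) = 0.2725/0.6500 = 0.4192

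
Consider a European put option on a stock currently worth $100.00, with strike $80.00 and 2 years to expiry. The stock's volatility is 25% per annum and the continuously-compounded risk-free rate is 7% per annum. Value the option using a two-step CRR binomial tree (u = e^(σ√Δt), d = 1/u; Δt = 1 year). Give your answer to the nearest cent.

CRR parameters: u = e^(σ√Δt) = e^(0.25·√1) = 1.2840, d = 1/u = 0.7788
Per-period rate: rΔt = 0.07·1 = 0.07, so R = e^0.07 = 1.0725
Risk-neutral probability p = (e^0.07 − 0.7788)/(1.2840 − 0.7788) = 0.2937/0.5052 = 0.5813
Terminal stock prices: S_uu = 164.9, S_ud = 100, S_dd = 60.65
Terminal payoffs (K − S): max(-84.87, 0) = 0, max(-20, 0) = 0, max(19.35, 0) = 19.35
Node u (S = 128.4): V_u = e^(−0.07)·[0.5813·0.0000 + 0.4187·0.0000] = 0.0000
Node d (S = 77.88): V_d = e^(−0.07)·[0.5813·0.0000 + 0.4187·19.3469] = 7.5522
Node 0 (S = 100): V_0 = e^(−0.07)·[0.5813·0.0000 + 0.4187·7.5522] = 2.9480

$2.95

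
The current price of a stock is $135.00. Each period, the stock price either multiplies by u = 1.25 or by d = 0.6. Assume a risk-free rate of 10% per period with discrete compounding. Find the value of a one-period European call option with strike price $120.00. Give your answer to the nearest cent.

$34.09

Risk-neutral probability p = (1 + 0.1 − 0.6)/(1.25 − 0.6) = 0.5000/0.6500 = 0.7692
Terminal stock prices: S_u = 168.8, S_d = 81
Terminal payoffs (S − K): max(48.75, 0) = 48.75, max(-39, 0) = 0
Node 0 (S = 135): V_0 = 1/1.1·[0.7692·48.7500 + 0.2308·0.0000] = 34.0909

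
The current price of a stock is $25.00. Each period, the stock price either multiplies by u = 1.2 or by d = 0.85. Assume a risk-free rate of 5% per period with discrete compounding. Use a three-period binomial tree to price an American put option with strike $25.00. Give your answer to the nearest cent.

$1.83

Risk-neutral probability p = (1 + 0.05 − 0.85)/(1.2 − 0.85) = 0.2000/0.3500 = 0.5714
Terminal stock prices: S_uuu = 43.2, S_uud = 30.6, S_udd = 21.67, S_ddd = 15.35
Terminal payoffs (K − S): max(-18.2, 0) = 0, max(-5.6, 0) = 0, max(3.325, 0) = 3.325, max(9.647, 0) = 9.647
Node uu (S = 36): continuation = 1/1.05·[0.5714·0.0000 + 0.4286·0.0000] = 0.0000; exercise value = 0.0000 ≤ continuation, so V_uu = 0.0000
Node ud (S = 25.5): continuation = 1/1.05·[0.5714·0.0000 + 0.4286·3.3250] = 1.3571; exercise value = 0.0000 ≤ continuation, so V_ud = 1.3571
Node dd (S = 18.06): continuation = 1/1.05·[0.5714·3.3250 + 0.4286·9.6469] = 5.7470; exercise value = 6.9375 > continuation, so V_dd = 6.9375 (exercise)
Node u (S = 30): continuation = 1/1.05·[0.5714·0.0000 + 0.4286·1.3571] = 0.5539; exercise value = 0.0000 ≤ continuation, so V_u = 0.5539
Node d (S = 21.25): continuation = 1/1.05·[0.5714·1.3571 + 0.4286·6.9375] = 3.5702; exercise value = 3.7500 > continuation, so V_d = 3.7500 (exercise)
Node 0 (S = 25): continuation = 1/1.05·[0.5714·0.5539 + 0.4286·3.7500] = 1.8321; exercise value = 0.0000 ≤ continuation, so V_0 = 1.8321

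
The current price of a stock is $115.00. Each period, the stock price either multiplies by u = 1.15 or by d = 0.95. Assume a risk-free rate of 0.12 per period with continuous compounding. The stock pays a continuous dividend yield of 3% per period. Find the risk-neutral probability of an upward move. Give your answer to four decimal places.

p = 0.7209

Per-period risk-free factor R = e^0.12 = 1.1275; dividend-adjusted growth = e^(0.12−0.03) = 1.0942.
Risk-neutral probability p = (1.0942 − 0.95)/(1.15 − 0.95) = 0.1442/0.2000 = 0.7209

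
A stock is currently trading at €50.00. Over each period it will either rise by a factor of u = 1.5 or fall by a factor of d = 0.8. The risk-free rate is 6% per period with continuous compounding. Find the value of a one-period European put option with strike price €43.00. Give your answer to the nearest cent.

Risk-neutral probability p = (e^0.06 − 0.8)/(1.5 − 0.8) = 0.2618/0.7000 = 0.3741
Terminal stock prices: S_u = 75, S_d = 40
Terminal payoffs (K − S): max(-32, 0) = 0, max(3, 0) = 3
Node 0 (S = 50): V_0 = e^(−0.06)·[0.3741·0.0000 + 0.6259·3.0000] = 1.7685

€1.77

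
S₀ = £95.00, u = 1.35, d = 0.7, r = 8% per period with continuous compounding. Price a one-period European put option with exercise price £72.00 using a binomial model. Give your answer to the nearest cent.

£2.08

Risk-neutral probability p = (e^0.08 − 0.7)/(1.35 − 0.7) = 0.3833/0.6500 = 0.5897
Terminal stock prices: S_u = 128.2, S_d = 66.5
Terminal payoffs (K − S): max(-56.25, 0) = 0, max(5.5, 0) = 5.5
Node 0 (S = 95): V_0 = e^(−0.08)·[0.5897·0.0000 + 0.4103·5.5000] = 2.0833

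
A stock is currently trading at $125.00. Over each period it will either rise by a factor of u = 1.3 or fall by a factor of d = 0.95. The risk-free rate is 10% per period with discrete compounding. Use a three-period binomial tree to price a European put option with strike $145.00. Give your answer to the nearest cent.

Risk-neutral probability p = (1 + 0.1 − 0.95)/(1.3 − 0.95) = 0.1500/0.3500 = 0.4286
Terminal stock prices: S_uuu = 274.6, S_uud = 200.7, S_udd = 146.7, S_ddd = 107.2
Terminal payoffs (K − S): max(-129.6, 0) = 0, max(-55.69, 0) = 0, max(-1.656, 0) = 0, max(37.83, 0) = 37.83
Node uu (S = 211.3): V_uu = 1/1.1·[0.4286·0.0000 + 0.5714·0.0000] = 0.0000
Node ud (S = 154.4): V_ud = 1/1.1·[0.4286·0.0000 + 0.5714·0.0000] = 0.0000
Node dd (S = 112.8): V_dd = 1/1.1·[0.4286·0.0000 + 0.5714·37.8281] = 19.6510
Node u (S = 162.5): V_u = 1/1.1·[0.4286·0.0000 + 0.5714·0.0000] = 0.0000
Node d (S = 118.8): V_d = 1/1.1·[0.4286·0.0000 + 0.5714·19.6510] = 10.2083
Node 0 (S = 125): V_0 = 1/1.1·[0.4286·0.0000 + 0.5714·10.2083] = 5.3030

$5.30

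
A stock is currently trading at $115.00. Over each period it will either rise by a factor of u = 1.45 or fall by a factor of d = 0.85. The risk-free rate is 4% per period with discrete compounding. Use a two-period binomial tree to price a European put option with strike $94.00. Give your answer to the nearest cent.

$4.71

Risk-neutral probability p = (1 + 0.04 − 0.85)/(1.45 − 0.85) = 0.1900/0.6000 = 0.3167
Terminal stock prices: S_uu = 241.8, S_ud = 141.7, S_dd = 83.09
Terminal payoffs (K − S): max(-147.8, 0) = 0, max(-47.74, 0) = 0, max(10.91, 0) = 10.91
Node u (S = 166.8): V_u = 1/1.04·[0.3167·0.0000 + 0.6833·0.0000] = 0.0000
Node d (S = 97.75): V_d = 1/1.04·[0.3167·0.0000 + 0.6833·10.9125] = 7.1701
Node 0 (S = 115): V_0 = 1/1.04·[0.3167·0.0000 + 0.6833·7.1701] = 4.7111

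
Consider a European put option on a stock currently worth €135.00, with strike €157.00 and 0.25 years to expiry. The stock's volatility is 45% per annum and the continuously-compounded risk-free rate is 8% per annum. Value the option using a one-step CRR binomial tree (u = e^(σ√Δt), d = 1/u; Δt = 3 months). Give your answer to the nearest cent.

€24.67

CRR parameters: u = e^(σ√Δt) = e^(0.45·√0.25) = 1.2523, d = 1/u = 0.7985
Per-period rate: rΔt = 0.08·0.25 = 0.02, so R = e^0.02 = 1.0202
Risk-neutral probability p = (e^0.02 − 0.7985)/(1.2523 − 0.7985) = 0.2217/0.4538 = 0.4885
Terminal stock prices: S_u = 169.1, S_d = 107.8
Terminal payoffs (K − S): max(-12.06, 0) = 0, max(49.2, 0) = 49.2
Node 0 (S = 135): V_0 = e^(−0.02)·[0.4885·0.0000 + 0.5115·49.2003] = 24.6676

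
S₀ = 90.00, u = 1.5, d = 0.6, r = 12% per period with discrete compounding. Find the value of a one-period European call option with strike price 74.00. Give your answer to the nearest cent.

Risk-neutral probability p = (1 + 0.12 − 0.6)/(1.5 − 0.6) = 0.5200/0.9000 = 0.5778
Terminal stock prices: S_u = 135, S_d = 54
Terminal payoffs (S − K): max(61, 0) = 61, max(-20, 0) = 0
Node 0 (S = 90): V_0 = 1/1.12·[0.5778·61.0000 + 0.4222·0.0000] = 31.4683

31.47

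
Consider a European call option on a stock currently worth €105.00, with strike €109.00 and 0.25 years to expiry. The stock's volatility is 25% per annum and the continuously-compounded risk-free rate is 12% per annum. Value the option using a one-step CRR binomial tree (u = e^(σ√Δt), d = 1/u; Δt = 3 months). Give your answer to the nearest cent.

€5.72

CRR parameters: u = e^(σ√Δt) = e^(0.25·√0.25) = 1.1331, d = 1/u = 0.8825
Per-period rate: rΔt = 0.12·0.25 = 0.03, so R = e^0.03 = 1.0305
Risk-neutral probability p = (e^0.03 − 0.8825)/(1.1331 − 0.8825) = 0.1480/0.2507 = 0.5903
Terminal stock prices: S_u = 119, S_d = 92.66
Terminal payoffs (S − K): max(9.981, 0) = 9.981, max(-16.34, 0) = 0
Node 0 (S = 105): V_0 = e^(−0.03)·[0.5903·9.9806 + 0.4097·0.0000] = 5.7173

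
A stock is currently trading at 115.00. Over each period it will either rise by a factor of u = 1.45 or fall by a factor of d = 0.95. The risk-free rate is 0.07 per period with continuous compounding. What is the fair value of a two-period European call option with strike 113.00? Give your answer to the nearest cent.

Risk-neutral probability p = (e^0.07 − 0.95)/(1.45 − 0.95) = 0.1225/0.5000 = 0.2450
Terminal stock prices: S_uu = 241.8, S_ud = 158.4, S_dd = 103.8
Terminal payoffs (S − K): max(128.8, 0) = 128.8, max(45.41, 0) = 45.41, max(-9.213, 0) = 0
Node u (S = 166.8): V_u = e^(−0.07)·[0.2450·128.7875 + 0.7550·45.4125] = 61.3895
Node d (S = 109.2): V_d = e^(−0.07)·[0.2450·45.4125 + 0.7550·0.0000] = 10.3746
Node 0 (S = 115): V_0 = e^(−0.07)·[0.2450·61.3895 + 0.7550·10.3746] = 21.3276

21.33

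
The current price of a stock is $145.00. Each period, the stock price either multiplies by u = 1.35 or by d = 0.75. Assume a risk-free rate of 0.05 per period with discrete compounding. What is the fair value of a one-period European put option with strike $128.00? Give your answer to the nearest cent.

$9.17

Risk-neutral probability p = (1 + 0.05 − 0.75)/(1.35 − 0.75) = 0.3000/0.6000 = 0.5000
Terminal stock prices: S_u = 195.8, S_d = 108.8
Terminal payoffs (K − S): max(-67.75, 0) = 0, max(19.25, 0) = 19.25
Node 0 (S = 145): V_0 = 1/1.05·[0.5000·0.0000 + 0.5000·19.2500] = 9.1667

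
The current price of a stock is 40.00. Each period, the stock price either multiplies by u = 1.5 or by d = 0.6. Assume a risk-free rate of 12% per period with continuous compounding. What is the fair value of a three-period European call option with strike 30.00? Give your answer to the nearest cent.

Risk-neutral probability p = (e^0.12 − 0.6)/(1.5 − 0.6) = 0.5275/0.9000 = 0.5861
Terminal stock prices: S_uuu = 135, S_uud = 54, S_udd = 21.6, S_ddd = 8.64
Terminal payoffs (S − K): max(105, 0) = 105, max(24, 0) = 24, max(-8.4, 0) = 0, max(-21.36, 0) = 0
Node uu (S = 90): V_uu = e^(−0.12)·[0.5861·105.0000 + 0.4139·24.0000] = 63.3924
Node ud (S = 36): V_ud = e^(−0.12)·[0.5861·24.0000 + 0.4139·0.0000] = 12.4759
Node dd (S = 14.4): V_dd = e^(−0.12)·[0.5861·0.0000 + 0.4139·0.0000] = 0.0000
Node u (S = 60): V_u = e^(−0.12)·[0.5861·63.3924 + 0.4139·12.4759] = 37.5331
Node d (S = 24): V_d = e^(−0.12)·[0.5861·12.4759 + 0.4139·0.0000] = 6.4854
Node 0 (S = 40): V_0 = e^(−0.12)·[0.5861·37.5331 + 0.4139·6.4854] = 21.8916

21.89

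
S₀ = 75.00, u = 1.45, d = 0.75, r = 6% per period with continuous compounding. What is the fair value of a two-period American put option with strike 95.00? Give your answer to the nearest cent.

23.18

Risk-neutral probability p = (e^0.06 − 0.75)/(1.45 − 0.75) = 0.3118/0.7000 = 0.4455
Terminal stock prices: S_uu = 157.7, S_ud = 81.56, S_dd = 42.19
Terminal payoffs (K − S): max(-62.69, 0) = 0, max(13.44, 0) = 13.44, max(52.81, 0) = 52.81
Node u (S = 108.8): continuation = e^(−0.06)·[0.4455·0.0000 + 0.5545·13.4375] = 7.0174; exercise value = 0.0000 ≤ continuation, so V_u = 7.0174
Node d (S = 56.25): continuation = e^(−0.06)·[0.4455·13.4375 + 0.5545·52.8125] = 33.2176; exercise value = 38.7500 > continuation, so V_d = 38.7500 (exercise)
Node 0 (S = 75): continuation = e^(−0.06)·[0.4455·7.0174 + 0.5545·38.7500] = 23.1804; exercise value = 20.0000 ≤ continuation, so V_0 = 23.1804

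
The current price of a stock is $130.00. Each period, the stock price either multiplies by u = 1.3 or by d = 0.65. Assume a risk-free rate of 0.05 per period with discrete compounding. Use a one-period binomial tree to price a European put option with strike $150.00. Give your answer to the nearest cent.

Risk-neutral probability p = (1 + 0.05 − 0.65)/(1.3 − 0.65) = 0.4000/0.6500 = 0.6154
Terminal stock prices: S_u = 169, S_d = 84.5
Terminal payoffs (K − S): max(-19, 0) = 0, max(65.5, 0) = 65.5
Node 0 (S = 130): V_0 = 1/1.05·[0.6154·0.0000 + 0.3846·65.5000] = 23.9927

$23.99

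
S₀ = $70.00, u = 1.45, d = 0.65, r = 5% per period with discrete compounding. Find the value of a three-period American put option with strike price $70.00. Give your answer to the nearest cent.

Risk-neutral probability p = (1 + 0.05 − 0.65)/(1.45 − 0.65) = 0.4000/0.8000 = 0.5000
Terminal stock prices: S_uuu = 213.4, S_uud = 95.66, S_udd = 42.88, S_ddd = 19.22
Terminal payoffs (K − S): max(-143.4, 0) = 0, max(-25.66, 0) = 0, max(27.12, 0) = 27.12, max(50.78, 0) = 50.78
Node uu (S = 147.2): continuation = 1/1.05·[0.5000·0.0000 + 0.5000·0.0000] = 0.0000; exercise value = 0.0000 ≤ continuation, so V_uu = 0.0000
Node ud (S = 65.98): continuation = 1/1.05·[0.5000·0.0000 + 0.5000·27.1162] = 12.9125; exercise value = 4.0250 ≤ continuation, so V_ud = 12.9125
Node dd (S = 29.58): continuation = 1/1.05·[0.5000·27.1162 + 0.5000·50.7763] = 37.0917; exercise value = 40.4250 > continuation, so V_dd = 40.4250 (exercise)
Node u (S = 101.5): continuation = 1/1.05·[0.5000·0.0000 + 0.5000·12.9125] = 6.1488; exercise value = 0.0000 ≤ continuation, so V_u = 6.1488
Node d (S = 45.5): continuation = 1/1.05·[0.5000·12.9125 + 0.5000·40.4250] = 25.3988; exercise value = 24.5000 ≤ continuation, so V_d = 25.3988
Node 0 (S = 70): continuation = 1/1.05·[0.5000·6.1488 + 0.5000·25.3988] = 15.0227; exercise value = 0.0000 ≤ continuation, so V_0 = 15.0227

$15.02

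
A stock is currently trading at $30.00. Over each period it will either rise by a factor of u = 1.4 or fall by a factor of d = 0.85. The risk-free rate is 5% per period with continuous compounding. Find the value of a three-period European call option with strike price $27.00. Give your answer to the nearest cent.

Risk-neutral probability p = (e^0.05 − 0.85)/(1.4 − 0.85) = 0.2013/0.5500 = 0.3659
Terminal stock prices: S_uuu = 82.32, S_uud = 49.98, S_udd = 30.34, S_ddd = 18.42
Terminal payoffs (S − K): max(55.32, 0) = 55.32, max(22.98, 0) = 22.98, max(3.345, 0) = 3.345, max(-8.576, 0) = 0
Node uu (S = 58.8): V_uu = e^(−0.05)·[0.3659·55.3200 + 0.6341·22.9800] = 33.1168
Node ud (S = 35.7): V_ud = e^(−0.05)·[0.3659·22.9800 + 0.6341·3.3450] = 10.0168
Node dd (S = 21.67): V_dd = e^(−0.05)·[0.3659·3.3450 + 0.6341·0.0000] = 1.1644
Node u (S = 42): V_u = e^(−0.05)·[0.3659·33.1168 + 0.6341·10.0168] = 17.5694
Node d (S = 25.5): V_d = e^(−0.05)·[0.3659·10.0168 + 0.6341·1.1644] = 4.1891
Node 0 (S = 30): V_0 = e^(−0.05)·[0.3659·17.5694 + 0.6341·4.1891] = 8.6425

$8.64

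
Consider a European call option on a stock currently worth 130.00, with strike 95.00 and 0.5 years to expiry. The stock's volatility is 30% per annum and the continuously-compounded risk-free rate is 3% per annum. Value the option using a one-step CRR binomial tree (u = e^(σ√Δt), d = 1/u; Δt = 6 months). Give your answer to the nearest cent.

CRR parameters: u = e^(σ√Δt) = e^(0.3·√0.5) = 1.2363, d = 1/u = 0.8089
Per-period rate: rΔt = 0.03·0.5 = 0.015, so R = e^0.015 = 1.0151
Risk-neutral probability p = (e^0.015 − 0.8089)/(1.2363 − 0.8089) = 0.2063/0.4275 = 0.4825
Terminal stock prices: S_u = 160.7, S_d = 105.2
Terminal payoffs (S − K): max(65.72, 0) = 65.72, max(10.15, 0) = 10.15
Node 0 (S = 130): V_0 = e^(−0.015)·[0.4825·65.7204 + 0.5175·10.1515] = 36.4144

36.41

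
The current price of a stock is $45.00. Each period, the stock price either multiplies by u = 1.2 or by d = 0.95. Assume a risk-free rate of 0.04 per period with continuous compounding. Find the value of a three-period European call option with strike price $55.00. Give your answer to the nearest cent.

Risk-neutral probability p = (e^0.04 − 0.95)/(1.2 − 0.95) = 0.0908/0.2500 = 0.3632
Terminal stock prices: S_uuu = 77.76, S_uud = 61.56, S_udd = 48.73, S_ddd = 38.58
Terminal payoffs (S − K): max(22.76, 0) = 22.76, max(6.56, 0) = 6.56, max(-6.265, 0) = 0, max(-16.42, 0) = 0
Node uu (S = 64.8): V_uu = e^(−0.04)·[0.3632·22.7600 + 0.6368·6.5600] = 11.9566
Node ud (S = 51.3): V_ud = e^(−0.04)·[0.3632·6.5600 + 0.6368·0.0000] = 2.2894
Node dd (S = 40.61): V_dd = e^(−0.04)·[0.3632·0.0000 + 0.6368·0.0000] = 0.0000
Node u (S = 54): V_u = e^(−0.04)·[0.3632·11.9566 + 0.6368·2.2894] = 5.5735
Node d (S = 42.75): V_d = e^(−0.04)·[0.3632·2.2894 + 0.6368·0.0000] = 0.7990
Node 0 (S = 45): V_0 = e^(−0.04)·[0.3632·5.5735 + 0.6368·0.7990] = 2.4340

$2.43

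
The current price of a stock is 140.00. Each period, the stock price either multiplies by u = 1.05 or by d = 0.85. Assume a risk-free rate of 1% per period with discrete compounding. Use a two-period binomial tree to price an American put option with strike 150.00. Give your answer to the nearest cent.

Risk-neutral probability p = (1 + 0.01 − 0.85)/(1.05 − 0.85) = 0.1600/0.2000 = 0.8000
Terminal stock prices: S_uu = 154.3, S_ud = 125, S_dd = 101.1
Terminal payoffs (K − S): max(-4.35, 0) = 0, max(25.05, 0) = 25.05, max(48.85, 0) = 48.85
Node u (S = 147): continuation = 1/1.01·[0.8000·0.0000 + 0.2000·25.0500] = 4.9604; exercise value = 3.0000 ≤ continuation, so V_u = 4.9604
Node d (S = 119): continuation = 1/1.01·[0.8000·25.0500 + 0.2000·48.8500] = 29.5149; exercise value = 31.0000 > continuation, so V_d = 31.0000 (exercise)
Node 0 (S = 140): continuation = 1/1.01·[0.8000·4.9604 + 0.2000·31.0000] = 10.0676; exercise value = 10.0000 ≤ continuation, so V_0 = 10.0676

10.07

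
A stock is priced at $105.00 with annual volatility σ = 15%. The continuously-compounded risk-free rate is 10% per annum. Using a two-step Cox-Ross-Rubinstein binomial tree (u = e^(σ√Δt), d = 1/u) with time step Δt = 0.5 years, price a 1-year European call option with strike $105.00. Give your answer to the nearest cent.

CRR parameters: u = e^(σ√Δt) = e^(0.15·√0.5) = 1.1119, d = 1/u = 0.8994
Per-period rate: rΔt = 0.1·0.5 = 0.05, so R = e^0.05 = 1.0513
Risk-neutral probability p = (e^0.05 − 0.8994)/(1.1119 − 0.8994) = 0.1519/0.2125 = 0.7148
Terminal stock prices: S_uu = 129.8, S_ud = 105, S_dd = 84.93
Terminal payoffs (S − K): max(24.81, 0) = 24.81, max(0, 0) = 0, max(-20.07, 0) = 0
Node u (S = 116.7): V_u = e^(−0.05)·[0.7148·24.8127 + 0.2852·0.0000] = 16.8699
Node d (S = 94.43): V_d = e^(−0.05)·[0.7148·0.0000 + 0.2852·0.0000] = 0.0000
Node 0 (S = 105): V_0 = e^(−0.05)·[0.7148·16.8699 + 0.2852·0.0000] = 11.4697

$11.47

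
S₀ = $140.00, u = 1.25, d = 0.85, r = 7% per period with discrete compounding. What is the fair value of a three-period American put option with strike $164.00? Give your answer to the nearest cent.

Risk-neutral probability p = (1 + 0.07 − 0.85)/(1.25 − 0.85) = 0.2200/0.4000 = 0.5500
Terminal stock prices: S_uuu = 273.4, S_uud = 185.9, S_udd = 126.4, S_ddd = 85.98
Terminal payoffs (K − S): max(-109.4, 0) = 0, max(-21.94, 0) = 0, max(37.56, 0) = 37.56, max(78.02, 0) = 78.02
Node uu (S = 218.8): continuation = 1/1.07·[0.5500·0.0000 + 0.4500·0.0000] = 0.0000; exercise value = 0.0000 ≤ continuation, so V_uu = 0.0000
Node ud (S = 148.8): continuation = 1/1.07·[0.5500·0.0000 + 0.4500·37.5625] = 15.7973; exercise value = 15.2500 ≤ continuation, so V_ud = 15.7973
Node dd (S = 101.1): continuation = 1/1.07·[0.5500·37.5625 + 0.4500·78.0225] = 52.1210; exercise value = 62.8500 > continuation, so V_dd = 62.8500 (exercise)
Node u (S = 175): continuation = 1/1.07·[0.5500·0.0000 + 0.4500·15.7973] = 6.6437; exercise value = 0.0000 ≤ continuation, so V_u = 6.6437
Node d (S = 119): continuation = 1/1.07·[0.5500·15.7973 + 0.4500·62.8500] = 34.5524; exercise value = 45.0000 > continuation, so V_d = 45.0000 (exercise)
Node 0 (S = 140): continuation = 1/1.07·[0.5500·6.6437 + 0.4500·45.0000] = 22.3402; exercise value = 24.0000 > continuation, so V_0 = 24.0000 (exercise)

$24.00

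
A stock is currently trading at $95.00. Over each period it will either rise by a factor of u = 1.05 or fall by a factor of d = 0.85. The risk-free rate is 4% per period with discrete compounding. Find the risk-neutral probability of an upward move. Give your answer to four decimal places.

p = 0.9500

Risk-neutral probability p = (1 + 0.04 − 0.85)/(1.05 − 0.85) = 0.1900/0.2000 = 0.9500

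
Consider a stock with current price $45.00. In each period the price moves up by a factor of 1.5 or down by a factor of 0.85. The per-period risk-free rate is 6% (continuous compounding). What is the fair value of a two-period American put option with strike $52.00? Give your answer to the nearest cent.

$8.73

Risk-neutral probability p = (e^0.06 − 0.85)/(1.5 − 0.85) = 0.2118/0.6500 = 0.3259
Terminal stock prices: S_uu = 101.2, S_ud = 57.38, S_dd = 32.51
Terminal payoffs (K − S): max(-49.25, 0) = 0, max(-5.375, 0) = 0, max(19.49, 0) = 19.49
Node u (S = 67.5): continuation = e^(−0.06)·[0.3259·0.0000 + 0.6741·0.0000] = 0.0000; exercise value = 0.0000 ≤ continuation, so V_u = 0.0000
Node d (S = 38.25): continuation = e^(−0.06)·[0.3259·0.0000 + 0.6741·19.4875] = 12.3715; exercise value = 13.7500 > continuation, so V_d = 13.7500 (exercise)
Node 0 (S = 45): continuation = e^(−0.06)·[0.3259·0.0000 + 0.6741·13.7500] = 8.7291; exercise value = 7.0000 ≤ continuation, so V_0 = 8.7291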